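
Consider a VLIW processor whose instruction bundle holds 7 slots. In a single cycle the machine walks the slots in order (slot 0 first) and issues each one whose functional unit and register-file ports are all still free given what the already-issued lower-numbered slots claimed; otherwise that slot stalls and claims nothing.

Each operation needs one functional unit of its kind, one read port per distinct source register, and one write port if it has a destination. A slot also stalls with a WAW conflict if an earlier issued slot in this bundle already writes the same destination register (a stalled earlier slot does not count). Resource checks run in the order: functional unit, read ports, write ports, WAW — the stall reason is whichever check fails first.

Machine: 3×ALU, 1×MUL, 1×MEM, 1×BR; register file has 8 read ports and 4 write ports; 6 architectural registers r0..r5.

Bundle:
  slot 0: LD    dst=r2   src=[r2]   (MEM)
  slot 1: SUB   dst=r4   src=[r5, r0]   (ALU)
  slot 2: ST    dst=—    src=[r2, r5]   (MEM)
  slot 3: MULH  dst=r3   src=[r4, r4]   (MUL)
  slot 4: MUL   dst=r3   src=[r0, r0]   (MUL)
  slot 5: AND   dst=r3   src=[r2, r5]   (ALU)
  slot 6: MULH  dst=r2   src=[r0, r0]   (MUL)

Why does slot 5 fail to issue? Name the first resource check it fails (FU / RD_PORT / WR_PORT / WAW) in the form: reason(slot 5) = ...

reason(slot 5) = WAW

[0] MEM needs rd=1 wr=1: ok; after: ALU=3 MUL=1 MEM=0 BR=1, R=7, W=3
[1] ALU needs rd=2 wr=1: ok; after: ALU=2 MUL=1 MEM=0 BR=1, R=5, W=2
[2] MEM needs rd=2 wr=0: FU; after: ALU=2 MUL=1 MEM=0 BR=1, R=5, W=2
[3] MUL needs rd=1 wr=1: ok; after: ALU=2 MUL=0 MEM=0 BR=1, R=4, W=1
[4] MUL needs rd=1 wr=1: FU; after: ALU=2 MUL=0 MEM=0 BR=1, R=4, W=1
[5] ALU needs rd=2 wr=1: WAW; after: ALU=2 MUL=0 MEM=0 BR=1, R=4, W=1
[6] MUL needs rd=1 wr=1: FU; after: ALU=2 MUL=0 MEM=0 BR=1, R=4, W=1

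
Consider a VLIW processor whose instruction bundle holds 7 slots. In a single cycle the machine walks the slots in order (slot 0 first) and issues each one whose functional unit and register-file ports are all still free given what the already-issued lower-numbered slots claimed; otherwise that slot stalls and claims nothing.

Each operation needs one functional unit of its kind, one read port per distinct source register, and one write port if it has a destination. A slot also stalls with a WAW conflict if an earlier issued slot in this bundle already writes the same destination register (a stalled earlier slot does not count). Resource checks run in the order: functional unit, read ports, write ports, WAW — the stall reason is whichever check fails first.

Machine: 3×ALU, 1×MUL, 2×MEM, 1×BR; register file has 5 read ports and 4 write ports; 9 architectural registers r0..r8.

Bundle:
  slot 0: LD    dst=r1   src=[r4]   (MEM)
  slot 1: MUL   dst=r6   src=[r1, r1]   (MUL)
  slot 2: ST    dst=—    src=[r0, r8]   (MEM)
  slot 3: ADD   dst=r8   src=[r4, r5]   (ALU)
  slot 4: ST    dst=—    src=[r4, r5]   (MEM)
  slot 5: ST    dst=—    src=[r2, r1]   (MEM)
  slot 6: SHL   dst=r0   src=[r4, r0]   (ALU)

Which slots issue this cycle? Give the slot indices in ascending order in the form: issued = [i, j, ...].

#0 MEM src=r4 dispatched  <A:3 Mu:1 Ld:1 B:1 rd:4 wr:3>
#1 MUL src=r1,r1 dispatched  <A:3 Mu:0 Ld:1 B:1 rd:3 wr:2>
#2 MEM src=r0,r8 dispatched  <A:3 Mu:0 Ld:0 B:1 rd:1 wr:2>
#3 ALU src=r4,r5 held:RD_PORT  <A:3 Mu:0 Ld:0 B:1 rd:1 wr:2>
#4 MEM src=r4,r5 held:FU  <A:3 Mu:0 Ld:0 B:1 rd:1 wr:2>
#5 MEM src=r2,r1 held:FU  <A:3 Mu:0 Ld:0 B:1 rd:1 wr:2>
#6 ALU src=r4,r0 held:RD_PORT  <A:3 Mu:0 Ld:0 B:1 rd:1 wr:2>

issued = [0, 1, 2]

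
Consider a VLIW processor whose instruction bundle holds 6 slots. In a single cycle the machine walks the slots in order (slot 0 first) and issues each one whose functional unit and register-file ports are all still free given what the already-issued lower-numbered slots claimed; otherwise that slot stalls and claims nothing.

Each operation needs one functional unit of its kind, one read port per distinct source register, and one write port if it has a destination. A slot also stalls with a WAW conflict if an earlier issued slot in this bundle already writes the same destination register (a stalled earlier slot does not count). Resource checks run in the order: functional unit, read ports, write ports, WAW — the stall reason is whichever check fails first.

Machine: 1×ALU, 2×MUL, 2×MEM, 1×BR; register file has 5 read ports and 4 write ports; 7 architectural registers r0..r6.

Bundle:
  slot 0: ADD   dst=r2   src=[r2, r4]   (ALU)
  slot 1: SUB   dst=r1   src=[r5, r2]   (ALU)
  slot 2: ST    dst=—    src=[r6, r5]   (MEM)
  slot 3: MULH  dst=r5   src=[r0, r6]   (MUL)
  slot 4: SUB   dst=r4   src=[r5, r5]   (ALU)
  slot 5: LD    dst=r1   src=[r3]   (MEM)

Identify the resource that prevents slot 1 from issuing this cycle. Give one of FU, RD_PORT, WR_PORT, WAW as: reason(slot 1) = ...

  0. ALU→r2 ⇒ go  {0A/2Mu/2Ld/1B | 3r 3w}
  1. ALU→r1 ⇒ no(FU)  {0A/2Mu/2Ld/1B | 3r 3w}
  2. MEM ⇒ go  {0A/2Mu/1Ld/1B | 1r 3w}
  3. MUL→r5 ⇒ no(RD_PORT)  {0A/2Mu/1Ld/1B | 1r 3w}
  4. ALU→r4 ⇒ no(FU)  {0A/2Mu/1Ld/1B | 1r 3w}
  5. MEM→r1 ⇒ go  {0A/2Mu/0Ld/1B | 0r 2w}

reason(slot 1) = FU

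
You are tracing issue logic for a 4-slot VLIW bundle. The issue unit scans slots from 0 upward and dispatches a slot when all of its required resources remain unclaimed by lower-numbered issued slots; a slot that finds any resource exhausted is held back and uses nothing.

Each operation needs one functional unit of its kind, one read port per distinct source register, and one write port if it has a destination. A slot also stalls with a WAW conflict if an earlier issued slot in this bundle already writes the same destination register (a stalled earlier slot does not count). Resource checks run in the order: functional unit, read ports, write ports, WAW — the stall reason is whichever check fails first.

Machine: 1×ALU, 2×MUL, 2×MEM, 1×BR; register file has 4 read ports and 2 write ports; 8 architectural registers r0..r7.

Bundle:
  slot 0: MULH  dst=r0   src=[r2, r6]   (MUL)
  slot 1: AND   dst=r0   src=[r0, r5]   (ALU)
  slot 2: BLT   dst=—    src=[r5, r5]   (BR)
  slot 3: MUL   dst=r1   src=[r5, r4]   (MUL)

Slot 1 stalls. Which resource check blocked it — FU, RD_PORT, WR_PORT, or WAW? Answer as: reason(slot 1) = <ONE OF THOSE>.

reason(slot 1) = WAW

#0 MUL src=r2,r6 dispatched  <A:1 Mu:1 Ld:2 B:1 rd:2 wr:1>
#1 ALU src=r0,r5 held:WAW  <A:1 Mu:1 Ld:2 B:1 rd:2 wr:1>
#2 BR src=r5,r5 dispatched  <A:1 Mu:1 Ld:2 B:0 rd:1 wr:1>
#3 MUL src=r5,r4 held:RD_PORT  <A:1 Mu:1 Ld:2 B:0 rd:1 wr:1>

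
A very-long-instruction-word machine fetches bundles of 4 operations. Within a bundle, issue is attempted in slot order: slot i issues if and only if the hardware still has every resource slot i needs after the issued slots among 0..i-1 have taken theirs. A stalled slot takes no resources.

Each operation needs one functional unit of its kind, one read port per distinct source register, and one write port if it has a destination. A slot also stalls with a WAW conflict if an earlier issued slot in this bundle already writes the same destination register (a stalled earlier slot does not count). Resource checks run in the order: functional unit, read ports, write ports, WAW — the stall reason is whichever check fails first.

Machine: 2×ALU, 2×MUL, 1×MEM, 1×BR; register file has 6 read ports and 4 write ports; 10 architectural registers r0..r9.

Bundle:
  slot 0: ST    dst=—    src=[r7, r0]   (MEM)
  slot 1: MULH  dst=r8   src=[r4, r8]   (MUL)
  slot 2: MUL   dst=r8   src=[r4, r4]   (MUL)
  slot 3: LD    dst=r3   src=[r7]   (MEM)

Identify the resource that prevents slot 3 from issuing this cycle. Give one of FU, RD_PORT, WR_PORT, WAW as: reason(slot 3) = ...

  0. MEM ⇒ go  {2A/2Mu/0Ld/1B | 4r 4w}
  1. MUL→r8 ⇒ go  {2A/1Mu/0Ld/1B | 2r 3w}
  2. MUL→r8 ⇒ no(WAW)  {2A/1Mu/0Ld/1B | 2r 3w}
  3. MEM→r3 ⇒ no(FU)  {2A/1Mu/0Ld/1B | 2r 3w}

reason(slot 3) = FU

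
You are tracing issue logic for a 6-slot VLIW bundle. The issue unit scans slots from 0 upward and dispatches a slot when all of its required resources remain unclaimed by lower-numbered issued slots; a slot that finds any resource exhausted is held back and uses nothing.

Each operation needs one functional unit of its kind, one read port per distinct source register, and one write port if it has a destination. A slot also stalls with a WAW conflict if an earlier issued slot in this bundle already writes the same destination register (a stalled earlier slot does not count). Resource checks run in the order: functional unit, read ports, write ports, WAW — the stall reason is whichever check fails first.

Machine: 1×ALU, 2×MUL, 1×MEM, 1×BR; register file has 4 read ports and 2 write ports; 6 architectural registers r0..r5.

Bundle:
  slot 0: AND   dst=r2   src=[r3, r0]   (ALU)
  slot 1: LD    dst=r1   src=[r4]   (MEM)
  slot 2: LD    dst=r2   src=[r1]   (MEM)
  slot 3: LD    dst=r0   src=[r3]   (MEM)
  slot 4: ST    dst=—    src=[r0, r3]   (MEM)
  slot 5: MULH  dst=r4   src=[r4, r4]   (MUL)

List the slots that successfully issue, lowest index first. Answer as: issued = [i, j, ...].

  0. ALU→r2 ⇒ go  {0A/2Mu/1Ld/1B | 2r 1w}
  1. MEM→r1 ⇒ go  {0A/2Mu/0Ld/1B | 1r 0w}
  2. MEM→r2 ⇒ no(FU)  {0A/2Mu/0Ld/1B | 1r 0w}
  3. MEM→r0 ⇒ no(FU)  {0A/2Mu/0Ld/1B | 1r 0w}
  4. MEM ⇒ no(FU)  {0A/2Mu/0Ld/1B | 1r 0w}
  5. MUL→r4 ⇒ no(WR_PORT)  {0A/2Mu/0Ld/1B | 1r 0w}

issued = [0, 1]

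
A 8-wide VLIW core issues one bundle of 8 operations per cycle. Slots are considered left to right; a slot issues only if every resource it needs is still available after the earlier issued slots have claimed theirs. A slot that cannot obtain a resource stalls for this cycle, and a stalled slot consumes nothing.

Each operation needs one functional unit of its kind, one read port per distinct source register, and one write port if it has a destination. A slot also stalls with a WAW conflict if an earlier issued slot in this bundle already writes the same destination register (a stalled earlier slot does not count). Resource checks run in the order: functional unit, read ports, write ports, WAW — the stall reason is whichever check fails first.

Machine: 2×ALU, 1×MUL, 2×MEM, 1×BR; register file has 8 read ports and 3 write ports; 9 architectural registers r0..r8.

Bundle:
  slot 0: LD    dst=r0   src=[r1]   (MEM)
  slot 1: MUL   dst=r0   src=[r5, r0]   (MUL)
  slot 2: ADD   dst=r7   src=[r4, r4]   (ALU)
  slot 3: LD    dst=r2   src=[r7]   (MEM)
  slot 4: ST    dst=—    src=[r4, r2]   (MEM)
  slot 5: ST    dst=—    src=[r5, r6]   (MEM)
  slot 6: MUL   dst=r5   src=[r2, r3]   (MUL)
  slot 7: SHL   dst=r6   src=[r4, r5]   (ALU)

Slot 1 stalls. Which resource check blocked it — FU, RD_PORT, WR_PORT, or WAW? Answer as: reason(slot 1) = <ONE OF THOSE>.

reason(slot 1) = WAW

(0) want 1×MEM +1rd +1wr — yes → AL2|MU1|ME1|BR1|rd7|wr2
(1) want 1×MUL +2rd +1wr — WAW → AL2|MU1|ME1|BR1|rd7|wr2
(2) want 1×ALU +1rd +1wr — yes → AL1|MU1|ME1|BR1|rd6|wr1
(3) want 1×MEM +1rd +1wr — yes → AL1|MU1|ME0|BR1|rd5|wr0
(4) want 1×MEM +2rd +0wr — FU → AL1|MU1|ME0|BR1|rd5|wr0
(5) want 1×MEM +2rd +0wr — FU → AL1|MU1|ME0|BR1|rd5|wr0
(6) want 1×MUL +2rd +1wr — WR_PORT → AL1|MU1|ME0|BR1|rd5|wr0
(7) want 1×ALU +2rd +1wr — WR_PORT → AL1|MU1|ME0|BR1|rd5|wr0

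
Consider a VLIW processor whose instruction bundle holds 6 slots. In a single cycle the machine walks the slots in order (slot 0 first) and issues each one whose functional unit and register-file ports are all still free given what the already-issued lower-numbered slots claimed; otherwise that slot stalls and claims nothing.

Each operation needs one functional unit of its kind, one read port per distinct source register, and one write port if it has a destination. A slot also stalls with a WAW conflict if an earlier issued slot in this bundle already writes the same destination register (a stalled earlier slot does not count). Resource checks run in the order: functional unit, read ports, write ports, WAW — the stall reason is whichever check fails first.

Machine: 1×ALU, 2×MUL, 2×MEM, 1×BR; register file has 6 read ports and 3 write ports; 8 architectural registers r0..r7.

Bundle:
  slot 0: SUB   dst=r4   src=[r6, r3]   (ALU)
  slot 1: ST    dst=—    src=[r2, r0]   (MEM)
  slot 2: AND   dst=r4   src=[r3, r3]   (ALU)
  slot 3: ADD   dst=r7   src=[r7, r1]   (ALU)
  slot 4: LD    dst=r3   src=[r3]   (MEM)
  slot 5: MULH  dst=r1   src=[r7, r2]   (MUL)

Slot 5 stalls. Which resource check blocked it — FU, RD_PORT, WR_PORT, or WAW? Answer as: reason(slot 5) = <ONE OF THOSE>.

#0 ALU src=r6,r3 dispatched  <A:0 Mu:2 Ld:2 B:1 rd:4 wr:2>
#1 MEM src=r2,r0 dispatched  <A:0 Mu:2 Ld:1 B:1 rd:2 wr:2>
#2 ALU src=r3,r3 held:FU  <A:0 Mu:2 Ld:1 B:1 rd:2 wr:2>
#3 ALU src=r7,r1 held:FU  <A:0 Mu:2 Ld:1 B:1 rd:2 wr:2>
#4 MEM src=r3 dispatched  <A:0 Mu:2 Ld:0 B:1 rd:1 wr:1>
#5 MUL src=r7,r2 held:RD_PORT  <A:0 Mu:2 Ld:0 B:1 rd:1 wr:1>

reason(slot 5) = RD_PORT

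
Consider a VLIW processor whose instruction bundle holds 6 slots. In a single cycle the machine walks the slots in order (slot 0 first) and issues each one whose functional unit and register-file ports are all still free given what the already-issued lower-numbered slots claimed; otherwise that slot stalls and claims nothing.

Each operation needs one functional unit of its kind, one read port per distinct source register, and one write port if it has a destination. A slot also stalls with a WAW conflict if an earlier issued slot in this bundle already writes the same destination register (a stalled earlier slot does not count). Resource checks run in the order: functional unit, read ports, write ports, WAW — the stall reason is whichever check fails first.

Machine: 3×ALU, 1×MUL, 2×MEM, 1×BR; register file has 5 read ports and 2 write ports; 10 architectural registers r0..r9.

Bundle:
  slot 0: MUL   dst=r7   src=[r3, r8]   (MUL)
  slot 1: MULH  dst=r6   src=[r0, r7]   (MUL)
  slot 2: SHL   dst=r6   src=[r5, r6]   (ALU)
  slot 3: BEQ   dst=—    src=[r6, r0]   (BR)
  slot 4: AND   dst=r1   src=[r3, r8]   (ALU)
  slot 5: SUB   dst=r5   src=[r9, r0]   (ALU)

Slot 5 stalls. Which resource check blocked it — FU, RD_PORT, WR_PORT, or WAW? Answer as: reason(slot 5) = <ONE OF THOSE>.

slot 0 (MUL): ISSUE — free A3,Mu0,Ld2,B1 rp3 wp1
slot 1 (MUL): stall FU — free A3,Mu0,Ld2,B1 rp3 wp1
slot 2 (ALU): ISSUE — free A2,Mu0,Ld2,B1 rp1 wp0
slot 3 (BR): stall RD_PORT — free A2,Mu0,Ld2,B1 rp1 wp0
slot 4 (ALU): stall RD_PORT — free A2,Mu0,Ld2,B1 rp1 wp0
slot 5 (ALU): stall RD_PORT — free A2,Mu0,Ld2,B1 rp1 wp0

reason(slot 5) = RD_PORT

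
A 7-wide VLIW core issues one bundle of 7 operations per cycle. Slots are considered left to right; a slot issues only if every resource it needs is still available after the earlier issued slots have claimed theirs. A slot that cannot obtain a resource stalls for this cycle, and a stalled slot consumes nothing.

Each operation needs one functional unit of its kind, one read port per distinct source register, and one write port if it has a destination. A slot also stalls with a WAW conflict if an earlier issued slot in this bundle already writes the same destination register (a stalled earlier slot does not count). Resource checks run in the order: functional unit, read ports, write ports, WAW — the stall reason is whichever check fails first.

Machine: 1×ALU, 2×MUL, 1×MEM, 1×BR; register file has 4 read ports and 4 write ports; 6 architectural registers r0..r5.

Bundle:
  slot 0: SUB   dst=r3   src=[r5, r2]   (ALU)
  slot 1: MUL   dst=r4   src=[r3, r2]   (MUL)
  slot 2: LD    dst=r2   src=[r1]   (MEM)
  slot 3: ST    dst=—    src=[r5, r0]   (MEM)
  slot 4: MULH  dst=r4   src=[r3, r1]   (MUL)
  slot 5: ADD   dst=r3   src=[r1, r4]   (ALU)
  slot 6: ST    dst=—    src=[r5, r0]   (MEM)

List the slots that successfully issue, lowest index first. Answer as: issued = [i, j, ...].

slot 0 (ALU): ISSUE — free A0,Mu2,Ld1,B1 rp2 wp3
slot 1 (MUL): ISSUE — free A0,Mu1,Ld1,B1 rp0 wp2
slot 2 (MEM): stall RD_PORT — free A0,Mu1,Ld1,B1 rp0 wp2
slot 3 (MEM): stall RD_PORT — free A0,Mu1,Ld1,B1 rp0 wp2
slot 4 (MUL): stall RD_PORT — free A0,Mu1,Ld1,B1 rp0 wp2
slot 5 (ALU): stall FU — free A0,Mu1,Ld1,B1 rp0 wp2
slot 6 (MEM): stall RD_PORT — free A0,Mu1,Ld1,B1 rp0 wp2

issued = [0, 1]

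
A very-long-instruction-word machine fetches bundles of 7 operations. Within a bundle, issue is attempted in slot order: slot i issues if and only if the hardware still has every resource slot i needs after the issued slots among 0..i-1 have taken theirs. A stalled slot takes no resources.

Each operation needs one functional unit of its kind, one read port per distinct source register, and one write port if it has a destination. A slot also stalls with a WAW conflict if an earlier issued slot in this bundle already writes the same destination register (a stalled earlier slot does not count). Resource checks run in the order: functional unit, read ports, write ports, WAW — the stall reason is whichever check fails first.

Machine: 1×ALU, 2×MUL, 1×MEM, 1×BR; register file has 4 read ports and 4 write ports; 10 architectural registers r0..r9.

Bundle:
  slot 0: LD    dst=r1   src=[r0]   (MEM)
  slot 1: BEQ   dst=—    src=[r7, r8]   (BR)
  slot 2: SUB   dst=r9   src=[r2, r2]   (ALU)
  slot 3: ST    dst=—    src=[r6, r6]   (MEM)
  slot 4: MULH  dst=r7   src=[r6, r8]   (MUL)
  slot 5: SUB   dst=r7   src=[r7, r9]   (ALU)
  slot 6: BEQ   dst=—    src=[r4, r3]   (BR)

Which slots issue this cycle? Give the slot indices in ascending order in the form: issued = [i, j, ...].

slot 0 (MEM): ISSUE — free A1,Mu2,Ld0,B1 rp3 wp3
slot 1 (BR): ISSUE — free A1,Mu2,Ld0,B0 rp1 wp3
slot 2 (ALU): ISSUE — free A0,Mu2,Ld0,B0 rp0 wp2
slot 3 (MEM): stall FU — free A0,Mu2,Ld0,B0 rp0 wp2
slot 4 (MUL): stall RD_PORT — free A0,Mu2,Ld0,B0 rp0 wp2
slot 5 (ALU): stall FU — free A0,Mu2,Ld0,B0 rp0 wp2
slot 6 (BR): stall FU — free A0,Mu2,Ld0,B0 rp0 wp2

issued = [0, 1, 2]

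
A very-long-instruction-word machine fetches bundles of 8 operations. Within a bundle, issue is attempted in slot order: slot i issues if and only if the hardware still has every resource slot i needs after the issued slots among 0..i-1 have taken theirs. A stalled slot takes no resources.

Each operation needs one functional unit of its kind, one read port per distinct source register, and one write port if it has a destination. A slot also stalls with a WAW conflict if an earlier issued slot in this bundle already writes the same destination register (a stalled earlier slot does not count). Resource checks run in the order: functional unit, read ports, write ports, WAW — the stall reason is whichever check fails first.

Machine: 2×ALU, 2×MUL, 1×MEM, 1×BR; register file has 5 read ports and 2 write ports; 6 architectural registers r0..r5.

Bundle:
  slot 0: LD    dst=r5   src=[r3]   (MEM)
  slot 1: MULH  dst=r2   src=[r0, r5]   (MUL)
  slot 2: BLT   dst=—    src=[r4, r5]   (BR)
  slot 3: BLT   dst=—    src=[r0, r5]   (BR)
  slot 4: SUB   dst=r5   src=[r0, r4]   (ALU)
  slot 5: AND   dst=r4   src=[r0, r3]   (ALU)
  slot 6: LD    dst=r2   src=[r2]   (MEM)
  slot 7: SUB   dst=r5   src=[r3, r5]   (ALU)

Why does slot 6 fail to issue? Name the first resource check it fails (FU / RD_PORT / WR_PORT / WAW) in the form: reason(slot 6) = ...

  0. MEM→r5 ⇒ go  {2A/2Mu/0Ld/1B | 4r 1w}
  1. MUL→r2 ⇒ go  {2A/1Mu/0Ld/1B | 2r 0w}
  2. BR ⇒ go  {2A/1Mu/0Ld/0B | 0r 0w}
  3. BR ⇒ no(FU)  {2A/1Mu/0Ld/0B | 0r 0w}
  4. ALU→r5 ⇒ no(RD_PORT)  {2A/1Mu/0Ld/0B | 0r 0w}
  5. ALU→r4 ⇒ no(RD_PORT)  {2A/1Mu/0Ld/0B | 0r 0w}
  6. MEM→r2 ⇒ no(FU)  {2A/1Mu/0Ld/0B | 0r 0w}
  7. ALU→r5 ⇒ no(RD_PORT)  {2A/1Mu/0Ld/0B | 0r 0w}

reason(slot 6) = FU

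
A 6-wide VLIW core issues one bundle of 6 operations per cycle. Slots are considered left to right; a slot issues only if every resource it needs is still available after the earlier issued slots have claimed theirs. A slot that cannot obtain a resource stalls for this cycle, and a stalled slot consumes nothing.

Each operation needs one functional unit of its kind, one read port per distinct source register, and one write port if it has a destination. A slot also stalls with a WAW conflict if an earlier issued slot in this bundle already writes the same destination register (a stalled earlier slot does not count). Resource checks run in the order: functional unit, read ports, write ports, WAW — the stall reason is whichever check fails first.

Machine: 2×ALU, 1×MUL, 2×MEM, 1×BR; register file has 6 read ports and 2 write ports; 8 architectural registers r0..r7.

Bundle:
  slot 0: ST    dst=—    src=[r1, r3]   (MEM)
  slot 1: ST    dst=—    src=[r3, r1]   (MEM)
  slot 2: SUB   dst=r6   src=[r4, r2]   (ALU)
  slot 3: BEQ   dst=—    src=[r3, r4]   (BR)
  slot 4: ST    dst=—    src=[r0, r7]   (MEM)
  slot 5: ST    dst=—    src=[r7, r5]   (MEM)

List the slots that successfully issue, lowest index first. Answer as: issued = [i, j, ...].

#0 MEM src=r1,r3 dispatched  <A:2 Mu:1 Ld:1 B:1 rd:4 wr:2>
#1 MEM src=r3,r1 dispatched  <A:2 Mu:1 Ld:0 B:1 rd:2 wr:2>
#2 ALU src=r4,r2 dispatched  <A:1 Mu:1 Ld:0 B:1 rd:0 wr:1>
#3 BR src=r3,r4 held:RD_PORT  <A:1 Mu:1 Ld:0 B:1 rd:0 wr:1>
#4 MEM src=r0,r7 held:FU  <A:1 Mu:1 Ld:0 B:1 rd:0 wr:1>
#5 MEM src=r7,r5 held:FU  <A:1 Mu:1 Ld:0 B:1 rd:0 wr:1>

issued = [0, 1, 2]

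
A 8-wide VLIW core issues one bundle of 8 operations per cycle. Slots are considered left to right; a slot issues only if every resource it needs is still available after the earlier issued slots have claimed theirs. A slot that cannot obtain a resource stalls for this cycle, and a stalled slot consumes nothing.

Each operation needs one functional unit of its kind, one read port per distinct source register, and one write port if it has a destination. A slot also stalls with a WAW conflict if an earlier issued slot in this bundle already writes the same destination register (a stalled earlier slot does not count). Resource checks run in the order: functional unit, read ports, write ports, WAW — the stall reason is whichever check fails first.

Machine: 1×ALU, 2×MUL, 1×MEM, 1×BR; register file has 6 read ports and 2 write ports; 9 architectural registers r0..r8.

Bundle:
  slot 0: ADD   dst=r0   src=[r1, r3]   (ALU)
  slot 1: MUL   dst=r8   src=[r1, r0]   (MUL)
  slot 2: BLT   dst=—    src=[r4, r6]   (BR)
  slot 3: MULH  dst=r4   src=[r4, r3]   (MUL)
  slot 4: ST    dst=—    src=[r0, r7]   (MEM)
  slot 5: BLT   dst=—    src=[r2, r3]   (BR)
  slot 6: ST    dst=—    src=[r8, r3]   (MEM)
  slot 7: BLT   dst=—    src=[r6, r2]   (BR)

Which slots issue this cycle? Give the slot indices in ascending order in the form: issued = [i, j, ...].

[0] ALU needs rd=2 wr=1: ok; after: ALU=0 MUL=2 MEM=1 BR=1, R=4, W=1
[1] MUL needs rd=2 wr=1: ok; after: ALU=0 MUL=1 MEM=1 BR=1, R=2, W=0
[2] BR needs rd=2 wr=0: ok; after: ALU=0 MUL=1 MEM=1 BR=0, R=0, W=0
[3] MUL needs rd=2 wr=1: RD_PORT; after: ALU=0 MUL=1 MEM=1 BR=0, R=0, W=0
[4] MEM needs rd=2 wr=0: RD_PORT; after: ALU=0 MUL=1 MEM=1 BR=0, R=0, W=0
[5] BR needs rd=2 wr=0: FU; after: ALU=0 MUL=1 MEM=1 BR=0, R=0, W=0
[6] MEM needs rd=2 wr=0: RD_PORT; after: ALU=0 MUL=1 MEM=1 BR=0, R=0, W=0
[7] BR needs rd=2 wr=0: FU; after: ALU=0 MUL=1 MEM=1 BR=0, R=0, W=0

issued = [0, 1, 2]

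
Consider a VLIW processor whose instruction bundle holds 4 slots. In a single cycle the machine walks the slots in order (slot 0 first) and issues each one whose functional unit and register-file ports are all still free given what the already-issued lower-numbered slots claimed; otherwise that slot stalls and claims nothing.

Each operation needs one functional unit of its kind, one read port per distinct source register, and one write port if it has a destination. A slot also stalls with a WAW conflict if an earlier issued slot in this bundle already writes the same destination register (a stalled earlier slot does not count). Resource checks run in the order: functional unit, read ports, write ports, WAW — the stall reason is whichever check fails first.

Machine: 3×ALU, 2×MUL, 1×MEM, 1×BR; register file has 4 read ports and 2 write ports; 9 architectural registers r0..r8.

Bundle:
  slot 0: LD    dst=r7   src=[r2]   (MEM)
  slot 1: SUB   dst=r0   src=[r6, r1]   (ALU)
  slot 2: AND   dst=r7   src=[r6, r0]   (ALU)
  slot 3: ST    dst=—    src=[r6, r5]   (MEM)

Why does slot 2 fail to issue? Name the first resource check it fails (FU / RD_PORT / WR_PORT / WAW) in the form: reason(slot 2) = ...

reason(slot 2) = RD_PORT

(0) want 1×MEM +1rd +1wr — yes → AL3|MU2|ME0|BR1|rd3|wr1
(1) want 1×ALU +2rd +1wr — yes → AL2|MU2|ME0|BR1|rd1|wr0
(2) want 1×ALU +2rd +1wr — RD_PORT → AL2|MU2|ME0|BR1|rd1|wr0
(3) want 1×MEM +2rd +0wr — FU → AL2|MU2|ME0|BR1|rd1|wr0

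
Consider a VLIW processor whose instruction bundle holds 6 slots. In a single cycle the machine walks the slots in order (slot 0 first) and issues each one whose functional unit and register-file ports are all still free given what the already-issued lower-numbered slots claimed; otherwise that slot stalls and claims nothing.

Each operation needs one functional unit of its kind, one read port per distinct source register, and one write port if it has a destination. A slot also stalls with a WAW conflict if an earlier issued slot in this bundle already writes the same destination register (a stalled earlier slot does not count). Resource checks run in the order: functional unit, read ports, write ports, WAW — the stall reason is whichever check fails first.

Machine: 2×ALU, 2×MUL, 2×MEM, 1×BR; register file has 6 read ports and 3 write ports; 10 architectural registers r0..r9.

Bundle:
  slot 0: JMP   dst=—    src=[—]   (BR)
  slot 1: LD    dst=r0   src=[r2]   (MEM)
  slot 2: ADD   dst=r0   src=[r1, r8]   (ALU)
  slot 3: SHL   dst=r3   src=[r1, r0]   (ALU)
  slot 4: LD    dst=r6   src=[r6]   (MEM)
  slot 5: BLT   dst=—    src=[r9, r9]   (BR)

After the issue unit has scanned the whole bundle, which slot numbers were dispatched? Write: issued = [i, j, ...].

slot 0 (BR): ISSUE — free A2,Mu2,Ld2,B0 rp6 wp3
slot 1 (MEM): ISSUE — free A2,Mu2,Ld1,B0 rp5 wp2
slot 2 (ALU): stall WAW — free A2,Mu2,Ld1,B0 rp5 wp2
slot 3 (ALU): ISSUE — free A1,Mu2,Ld1,B0 rp3 wp1
slot 4 (MEM): ISSUE — free A1,Mu2,Ld0,B0 rp2 wp0
slot 5 (BR): stall FU — free A1,Mu2,Ld0,B0 rp2 wp0

issued = [0, 1, 3, 4]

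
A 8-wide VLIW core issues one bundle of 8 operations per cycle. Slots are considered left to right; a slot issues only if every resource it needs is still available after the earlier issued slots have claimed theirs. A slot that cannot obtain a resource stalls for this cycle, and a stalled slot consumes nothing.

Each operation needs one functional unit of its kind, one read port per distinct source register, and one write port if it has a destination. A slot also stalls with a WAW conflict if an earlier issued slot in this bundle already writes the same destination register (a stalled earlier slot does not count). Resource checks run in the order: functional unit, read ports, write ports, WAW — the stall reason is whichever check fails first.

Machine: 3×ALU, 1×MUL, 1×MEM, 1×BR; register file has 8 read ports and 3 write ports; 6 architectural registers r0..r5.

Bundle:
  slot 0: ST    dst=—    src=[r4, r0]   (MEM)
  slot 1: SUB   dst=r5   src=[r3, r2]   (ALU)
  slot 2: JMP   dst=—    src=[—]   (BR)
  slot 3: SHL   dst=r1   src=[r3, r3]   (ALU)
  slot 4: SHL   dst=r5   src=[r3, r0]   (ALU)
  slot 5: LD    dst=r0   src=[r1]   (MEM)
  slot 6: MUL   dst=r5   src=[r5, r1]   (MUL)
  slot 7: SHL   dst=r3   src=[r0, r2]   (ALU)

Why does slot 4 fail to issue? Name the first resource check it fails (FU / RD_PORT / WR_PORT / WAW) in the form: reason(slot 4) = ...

reason(slot 4) = WAW

(0) want 1×MEM +2rd +0wr — yes → AL3|MU1|ME0|BR1|rd6|wr3
(1) want 1×ALU +2rd +1wr — yes → AL2|MU1|ME0|BR1|rd4|wr2
(2) want 1×BR +0rd +0wr — yes → AL2|MU1|ME0|BR0|rd4|wr2
(3) want 1×ALU +1rd +1wr — yes → AL1|MU1|ME0|BR0|rd3|wr1
(4) want 1×ALU +2rd +1wr — WAW → AL1|MU1|ME0|BR0|rd3|wr1
(5) want 1×MEM +1rd +1wr — FU → AL1|MU1|ME0|BR0|rd3|wr1
(6) want 1×MUL +2rd +1wr — WAW → AL1|MU1|ME0|BR0|rd3|wr1
(7) want 1×ALU +2rd +1wr — yes → AL0|MU1|ME0|BR0|rd1|wr0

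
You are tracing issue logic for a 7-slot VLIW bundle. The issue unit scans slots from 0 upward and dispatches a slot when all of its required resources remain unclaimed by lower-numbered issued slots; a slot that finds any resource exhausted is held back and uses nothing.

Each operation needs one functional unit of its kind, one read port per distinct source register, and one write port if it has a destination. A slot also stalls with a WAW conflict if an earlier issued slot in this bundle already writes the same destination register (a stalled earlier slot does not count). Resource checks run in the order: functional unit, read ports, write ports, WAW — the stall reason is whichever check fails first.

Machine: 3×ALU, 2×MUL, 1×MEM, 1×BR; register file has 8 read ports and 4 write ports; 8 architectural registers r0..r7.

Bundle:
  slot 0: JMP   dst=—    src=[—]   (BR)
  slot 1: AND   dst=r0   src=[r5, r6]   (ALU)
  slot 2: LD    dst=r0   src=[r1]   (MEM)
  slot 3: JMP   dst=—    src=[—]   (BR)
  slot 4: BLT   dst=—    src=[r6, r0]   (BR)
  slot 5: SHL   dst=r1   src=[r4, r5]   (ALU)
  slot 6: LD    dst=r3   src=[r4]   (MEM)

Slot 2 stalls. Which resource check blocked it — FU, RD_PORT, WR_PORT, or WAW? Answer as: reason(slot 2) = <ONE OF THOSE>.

reason(slot 2) = WAW

#0 BR src=- dispatched  <A:3 Mu:2 Ld:1 B:0 rd:8 wr:4>
#1 ALU src=r5,r6 dispatched  <A:2 Mu:2 Ld:1 B:0 rd:6 wr:3>
#2 MEM src=r1 held:WAW  <A:2 Mu:2 Ld:1 B:0 rd:6 wr:3>
#3 BR src=- held:FU  <A:2 Mu:2 Ld:1 B:0 rd:6 wr:3>
#4 BR src=r6,r0 held:FU  <A:2 Mu:2 Ld:1 B:0 rd:6 wr:3>
#5 ALU src=r4,r5 dispatched  <A:1 Mu:2 Ld:1 B:0 rd:4 wr:2>
#6 MEM src=r4 dispatched  <A:1 Mu:2 Ld:0 B:0 rd:3 wr:1>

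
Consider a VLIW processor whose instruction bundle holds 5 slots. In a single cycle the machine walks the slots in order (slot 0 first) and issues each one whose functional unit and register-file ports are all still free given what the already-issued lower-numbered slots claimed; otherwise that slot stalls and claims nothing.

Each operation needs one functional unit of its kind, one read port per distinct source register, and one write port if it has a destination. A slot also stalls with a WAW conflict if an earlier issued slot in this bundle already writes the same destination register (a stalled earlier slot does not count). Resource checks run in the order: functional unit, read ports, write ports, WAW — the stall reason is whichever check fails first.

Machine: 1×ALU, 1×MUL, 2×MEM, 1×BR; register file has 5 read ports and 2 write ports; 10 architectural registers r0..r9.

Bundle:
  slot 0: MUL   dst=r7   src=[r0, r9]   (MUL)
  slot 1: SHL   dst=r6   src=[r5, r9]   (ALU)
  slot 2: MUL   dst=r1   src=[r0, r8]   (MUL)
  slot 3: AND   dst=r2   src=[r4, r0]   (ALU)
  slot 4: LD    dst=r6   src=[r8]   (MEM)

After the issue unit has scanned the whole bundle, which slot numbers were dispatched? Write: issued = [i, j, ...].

issued = [0, 1]

slot 0 (MUL): ISSUE — free A1,Mu0,Ld2,B1 rp3 wp1
slot 1 (ALU): ISSUE — free A0,Mu0,Ld2,B1 rp1 wp0
slot 2 (MUL): stall FU — free A0,Mu0,Ld2,B1 rp1 wp0
slot 3 (ALU): stall FU — free A0,Mu0,Ld2,B1 rp1 wp0
slot 4 (MEM): stall WR_PORT — free A0,Mu0,Ld2,B1 rp1 wp0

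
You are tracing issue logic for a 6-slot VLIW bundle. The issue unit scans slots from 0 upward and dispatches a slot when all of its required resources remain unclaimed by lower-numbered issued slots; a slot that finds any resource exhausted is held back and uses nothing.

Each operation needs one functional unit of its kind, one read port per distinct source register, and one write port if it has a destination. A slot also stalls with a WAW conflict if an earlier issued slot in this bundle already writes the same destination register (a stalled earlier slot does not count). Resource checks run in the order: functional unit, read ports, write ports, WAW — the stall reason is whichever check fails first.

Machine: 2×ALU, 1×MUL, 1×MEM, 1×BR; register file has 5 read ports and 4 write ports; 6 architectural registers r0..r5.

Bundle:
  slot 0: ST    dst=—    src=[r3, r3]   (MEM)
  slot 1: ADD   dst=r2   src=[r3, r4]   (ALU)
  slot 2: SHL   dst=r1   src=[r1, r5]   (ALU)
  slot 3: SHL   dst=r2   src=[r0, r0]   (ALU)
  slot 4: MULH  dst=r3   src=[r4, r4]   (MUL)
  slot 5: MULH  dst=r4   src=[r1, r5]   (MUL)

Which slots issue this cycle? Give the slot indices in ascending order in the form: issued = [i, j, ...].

issued = [0, 1, 2]

(0) want 1×MEM +1rd +0wr — yes → AL2|MU1|ME0|BR1|rd4|wr4
(1) want 1×ALU +2rd +1wr — yes → AL1|MU1|ME0|BR1|rd2|wr3
(2) want 1×ALU +2rd +1wr — yes → AL0|MU1|ME0|BR1|rd0|wr2
(3) want 1×ALU +1rd +1wr — FU → AL0|MU1|ME0|BR1|rd0|wr2
(4) want 1×MUL +1rd +1wr — RD_PORT → AL0|MU1|ME0|BR1|rd0|wr2
(5) want 1×MUL +2rd +1wr — RD_PORT → AL0|MU1|ME0|BR1|rd0|wr2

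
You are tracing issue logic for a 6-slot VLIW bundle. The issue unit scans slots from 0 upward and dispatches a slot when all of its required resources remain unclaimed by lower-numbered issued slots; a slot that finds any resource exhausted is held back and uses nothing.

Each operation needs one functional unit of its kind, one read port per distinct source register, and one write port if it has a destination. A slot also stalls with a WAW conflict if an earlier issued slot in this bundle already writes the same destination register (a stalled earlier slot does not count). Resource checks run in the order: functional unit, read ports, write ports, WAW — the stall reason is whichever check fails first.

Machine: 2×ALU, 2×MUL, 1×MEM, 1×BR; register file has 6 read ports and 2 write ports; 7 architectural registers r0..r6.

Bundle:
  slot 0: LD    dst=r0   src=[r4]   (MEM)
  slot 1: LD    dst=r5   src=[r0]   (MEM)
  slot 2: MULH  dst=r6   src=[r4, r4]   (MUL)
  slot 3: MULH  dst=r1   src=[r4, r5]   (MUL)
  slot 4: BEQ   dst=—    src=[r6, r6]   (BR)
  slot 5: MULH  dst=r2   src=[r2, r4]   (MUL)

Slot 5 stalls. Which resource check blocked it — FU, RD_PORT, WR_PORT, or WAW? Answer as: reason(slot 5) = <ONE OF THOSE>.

#0 MEM src=r4 dispatched  <A:2 Mu:2 Ld:0 B:1 rd:5 wr:1>
#1 MEM src=r0 held:FU  <A:2 Mu:2 Ld:0 B:1 rd:5 wr:1>
#2 MUL src=r4,r4 dispatched  <A:2 Mu:1 Ld:0 B:1 rd:4 wr:0>
#3 MUL src=r4,r5 held:WR_PORT  <A:2 Mu:1 Ld:0 B:1 rd:4 wr:0>
#4 BR src=r6,r6 dispatched  <A:2 Mu:1 Ld:0 B:0 rd:3 wr:0>
#5 MUL src=r2,r4 held:WR_PORT  <A:2 Mu:1 Ld:0 B:0 rd:3 wr:0>

reason(slot 5) = WR_PORT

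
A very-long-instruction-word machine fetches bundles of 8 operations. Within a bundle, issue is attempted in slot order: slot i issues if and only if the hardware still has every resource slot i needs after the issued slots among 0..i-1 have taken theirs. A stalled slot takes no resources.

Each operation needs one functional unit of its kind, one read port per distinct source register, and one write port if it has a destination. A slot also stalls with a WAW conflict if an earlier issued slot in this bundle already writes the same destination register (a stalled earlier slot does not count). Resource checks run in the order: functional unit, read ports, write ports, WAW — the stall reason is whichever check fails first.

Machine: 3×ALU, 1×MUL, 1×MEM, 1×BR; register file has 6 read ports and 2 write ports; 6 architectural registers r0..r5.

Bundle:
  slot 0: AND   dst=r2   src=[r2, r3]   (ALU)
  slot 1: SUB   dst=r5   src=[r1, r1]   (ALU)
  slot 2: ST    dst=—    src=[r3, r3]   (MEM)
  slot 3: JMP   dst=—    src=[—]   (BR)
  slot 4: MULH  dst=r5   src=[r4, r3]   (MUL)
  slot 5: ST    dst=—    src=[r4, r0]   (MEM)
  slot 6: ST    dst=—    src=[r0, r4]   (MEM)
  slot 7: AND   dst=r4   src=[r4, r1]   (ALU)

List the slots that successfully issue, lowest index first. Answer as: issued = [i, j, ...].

  0. ALU→r2 ⇒ go  {2A/1Mu/1Ld/1B | 4r 1w}
  1. ALU→r5 ⇒ go  {1A/1Mu/1Ld/1B | 3r 0w}
  2. MEM ⇒ go  {1A/1Mu/0Ld/1B | 2r 0w}
  3. BR ⇒ go  {1A/1Mu/0Ld/0B | 2r 0w}
  4. MUL→r5 ⇒ no(WR_PORT)  {1A/1Mu/0Ld/0B | 2r 0w}
  5. MEM ⇒ no(FU)  {1A/1Mu/0Ld/0B | 2r 0w}
  6. MEM ⇒ no(FU)  {1A/1Mu/0Ld/0B | 2r 0w}
  7. ALU→r4 ⇒ no(WR_PORT)  {1A/1Mu/0Ld/0B | 2r 0w}

issued = [0, 1, 2, 3]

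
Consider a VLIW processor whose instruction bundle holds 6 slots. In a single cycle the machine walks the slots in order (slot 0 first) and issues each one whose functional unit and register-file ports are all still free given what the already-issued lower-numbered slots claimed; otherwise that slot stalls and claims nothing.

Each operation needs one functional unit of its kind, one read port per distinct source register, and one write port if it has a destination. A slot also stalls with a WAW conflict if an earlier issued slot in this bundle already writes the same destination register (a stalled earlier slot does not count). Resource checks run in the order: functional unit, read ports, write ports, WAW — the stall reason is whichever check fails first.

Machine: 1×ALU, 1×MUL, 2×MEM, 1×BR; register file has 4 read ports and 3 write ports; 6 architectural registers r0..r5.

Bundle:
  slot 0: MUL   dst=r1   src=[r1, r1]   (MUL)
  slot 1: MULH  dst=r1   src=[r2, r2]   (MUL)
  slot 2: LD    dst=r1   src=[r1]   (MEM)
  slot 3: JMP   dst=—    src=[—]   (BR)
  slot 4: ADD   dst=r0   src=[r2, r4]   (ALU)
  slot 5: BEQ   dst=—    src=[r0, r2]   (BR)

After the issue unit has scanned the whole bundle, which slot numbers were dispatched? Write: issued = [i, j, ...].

issued = [0, 3, 4]

  0. MUL→r1 ⇒ go  {1A/0Mu/2Ld/1B | 3r 2w}
  1. MUL→r1 ⇒ no(FU)  {1A/0Mu/2Ld/1B | 3r 2w}
  2. MEM→r1 ⇒ no(WAW)  {1A/0Mu/2Ld/1B | 3r 2w}
  3. BR ⇒ go  {1A/0Mu/2Ld/0B | 3r 2w}
  4. ALU→r0 ⇒ go  {0A/0Mu/2Ld/0B | 1r 1w}
  5. BR ⇒ no(FU)  {0A/0Mu/2Ld/0B | 1r 1w}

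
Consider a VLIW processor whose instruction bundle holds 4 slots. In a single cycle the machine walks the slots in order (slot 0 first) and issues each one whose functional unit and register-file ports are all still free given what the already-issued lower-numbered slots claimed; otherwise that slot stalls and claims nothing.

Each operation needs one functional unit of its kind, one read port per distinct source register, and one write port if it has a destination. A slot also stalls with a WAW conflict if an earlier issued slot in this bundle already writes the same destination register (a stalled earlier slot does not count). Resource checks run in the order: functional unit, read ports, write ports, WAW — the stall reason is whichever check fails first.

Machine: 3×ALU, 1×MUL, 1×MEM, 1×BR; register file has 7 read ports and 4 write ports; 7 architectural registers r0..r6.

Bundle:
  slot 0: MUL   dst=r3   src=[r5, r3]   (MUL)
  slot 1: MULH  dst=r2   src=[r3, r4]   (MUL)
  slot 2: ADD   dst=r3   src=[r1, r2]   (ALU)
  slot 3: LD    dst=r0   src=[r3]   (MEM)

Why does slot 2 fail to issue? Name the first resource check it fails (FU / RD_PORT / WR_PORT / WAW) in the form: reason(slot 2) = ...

reason(slot 2) = WAW

  0. MUL→r3 ⇒ go  {3A/0Mu/1Ld/1B | 5r 3w}
  1. MUL→r2 ⇒ no(FU)  {3A/0Mu/1Ld/1B | 5r 3w}
  2. ALU→r3 ⇒ no(WAW)  {3A/0Mu/1Ld/1B | 5r 3w}
  3. MEM→r0 ⇒ go  {3A/0Mu/0Ld/1B | 4r 2w}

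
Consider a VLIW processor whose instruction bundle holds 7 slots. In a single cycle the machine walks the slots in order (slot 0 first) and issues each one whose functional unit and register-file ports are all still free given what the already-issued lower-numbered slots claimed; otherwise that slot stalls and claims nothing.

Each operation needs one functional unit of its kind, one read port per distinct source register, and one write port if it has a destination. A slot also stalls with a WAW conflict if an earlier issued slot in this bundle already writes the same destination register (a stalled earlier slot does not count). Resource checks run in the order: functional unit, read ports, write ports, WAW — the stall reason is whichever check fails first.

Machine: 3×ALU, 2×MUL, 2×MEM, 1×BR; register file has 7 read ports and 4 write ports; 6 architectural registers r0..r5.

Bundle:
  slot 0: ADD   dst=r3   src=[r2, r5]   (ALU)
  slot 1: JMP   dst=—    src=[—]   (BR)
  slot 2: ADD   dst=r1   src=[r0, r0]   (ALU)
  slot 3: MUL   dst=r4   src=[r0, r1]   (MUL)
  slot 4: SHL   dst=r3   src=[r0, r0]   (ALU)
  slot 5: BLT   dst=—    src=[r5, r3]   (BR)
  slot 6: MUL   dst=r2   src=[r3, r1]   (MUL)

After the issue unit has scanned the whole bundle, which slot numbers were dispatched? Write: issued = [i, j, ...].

issued = [0, 1, 2, 3, 6]

  0. ALU→r3 ⇒ go  {2A/2Mu/2Ld/1B | 5r 3w}
  1. BR ⇒ go  {2A/2Mu/2Ld/0B | 5r 3w}
  2. ALU→r1 ⇒ go  {1A/2Mu/2Ld/0B | 4r 2w}
  3. MUL→r4 ⇒ go  {1A/1Mu/2Ld/0B | 2r 1w}
  4. ALU→r3 ⇒ no(WAW)  {1A/1Mu/2Ld/0B | 2r 1w}
  5. BR ⇒ no(FU)  {1A/1Mu/2Ld/0B | 2r 1w}
  6. MUL→r2 ⇒ go  {1A/0Mu/2Ld/0B | 0r 0w}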